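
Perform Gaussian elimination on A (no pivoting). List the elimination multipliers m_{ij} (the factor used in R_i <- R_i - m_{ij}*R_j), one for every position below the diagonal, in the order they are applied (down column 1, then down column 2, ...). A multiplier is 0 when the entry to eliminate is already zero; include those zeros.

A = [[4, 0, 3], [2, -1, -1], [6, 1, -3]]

multipliers: 1/2, 3/2, -1

Forward elimination:
R2 <- R2 - (1/2)*R1:  [    0    -1  -5/2 ]
R3 <- R3 - (3/2)*R1:  [     0      1  -15/2 ]
R3 <- R3 - (-1)*R2:  [   0    0  -10 ]
Multipliers (in order of application): m_{21} = 1/2, m_{31} = 3/2, m_{32} = -1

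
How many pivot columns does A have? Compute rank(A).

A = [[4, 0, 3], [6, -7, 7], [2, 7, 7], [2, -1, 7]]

rank(A) = 3

Row reduction:
R2 <- R2 - (3/2)*R1:  [   0   -7  5/2 ]
R3 <- R3 - (1/2)*R1:  [    0     7  11/2 ]
R4 <- R4 - (1/2)*R1:  [    0    -1  11/2 ]
R3 <- R3 - (-1)*R2:  [ 0  0  8 ]
R4 <- R4 - (1/7)*R2:  [    0     0  36/7 ]
R4 <- R4 - (9/14)*R3:  [ 0  0  0 ]
Row echelon form:
[ 4   0    3 ]
[ 0  -7  5/2 ]
[ 0   0    8 ]
[ 0   0    0 ]
Nonzero rows / pivot columns: 3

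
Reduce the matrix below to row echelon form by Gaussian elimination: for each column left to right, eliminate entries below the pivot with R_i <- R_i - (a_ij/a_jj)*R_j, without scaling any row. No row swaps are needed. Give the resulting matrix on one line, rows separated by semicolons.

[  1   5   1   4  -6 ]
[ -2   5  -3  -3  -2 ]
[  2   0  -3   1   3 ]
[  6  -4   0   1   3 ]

Forward elimination:
R2 <- R2 - (-2)*R1:  [   0   15   -1    5  -14 ]
R3 <- R3 - (2)*R1:  [   0  -10   -5   -7   15 ]
R4 <- R4 - (6)*R1:  [   0  -34   -6  -23   39 ]
R3 <- R3 - (-2/3)*R2:  [     0      0  -17/3  -11/3   17/3 ]
R4 <- R4 - (-34/15)*R2:  [       0        0  -124/15    -35/3   109/15 ]
R4 <- R4 - (124/85)*R3:  [       0        0        0  -537/85       -1 ]
Row echelon form:
[ 1   5      1        4    -6 ]
[ 0  15     -1        5   -14 ]
[ 0   0  -17/3    -11/3  17/3 ]
[ 0   0      0  -537/85    -1 ]

REF = [1 5 1 4 -6; 0 15 -1 5 -14; 0 0 -17/3 -11/3 17/3; 0 0 0 -537/85 -1]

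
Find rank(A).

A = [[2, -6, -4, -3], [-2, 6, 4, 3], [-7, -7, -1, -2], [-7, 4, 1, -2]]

rank(A) = 3

Row reduction:
R2 <- R2 - (-1)*R1:  [ 0  0  0  0 ]
R3 <- R3 - (-7/2)*R1:  [     0    -28    -15  -25/2 ]
R4 <- R4 - (-7/2)*R1:  [     0    -17    -13  -25/2 ]
R2 <-> R3   (pivot in column 2 was zero)
[ 2   -6   -4     -3 ]
[ 0  -28  -15  -25/2 ]
[ 0    0    0      0 ]
[ 0  -17  -13  -25/2 ]
R4 <- R4 - (17/28)*R2:  [       0        0  -109/28  -275/56 ]
R3 <-> R4   (pivot in column 3 was zero)
[ 2   -6       -4       -3 ]
[ 0  -28      -15    -25/2 ]
[ 0    0  -109/28  -275/56 ]
[ 0    0        0        0 ]
Row echelon form:
[ 2   -6       -4       -3 ]
[ 0  -28      -15    -25/2 ]
[ 0    0  -109/28  -275/56 ]
[ 0    0        0        0 ]
Nonzero rows / pivot columns: 3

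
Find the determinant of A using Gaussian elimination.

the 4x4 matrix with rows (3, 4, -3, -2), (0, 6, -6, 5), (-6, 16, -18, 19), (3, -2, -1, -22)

det(A) = -360

Forward elimination:
R3 <- R3 - (-2)*R1:  [   0   24  -24   15 ]
R4 <- R4 - (1)*R1:  [   0   -6    2  -20 ]
R3 <- R3 - (4)*R2:  [  0   0   0  -5 ]
R4 <- R4 - (-1)*R2:  [   0    0   -4  -15 ]
R3 <-> R4   (pivot in column 3 was zero)
[ 3  4  -3   -2 ]
[ 0  6  -6    5 ]
[ 0  0  -4  -15 ]
[ 0  0   0   -5 ]
Upper-triangular form:
[ 3  4  -3   -2 ]
[ 0  6  -6    5 ]
[ 0  0  -4  -15 ]
[ 0  0   0   -5 ]
det(A) = (-1)^1 * (3) * (6) * (-4) * (-5) = -360  (1 row swap -> sign -1)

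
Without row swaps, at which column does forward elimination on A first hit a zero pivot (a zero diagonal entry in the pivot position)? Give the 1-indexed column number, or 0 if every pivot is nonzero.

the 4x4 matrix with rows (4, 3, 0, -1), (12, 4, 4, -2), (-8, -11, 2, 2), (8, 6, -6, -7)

first zero-pivot column = 0

Naive forward elimination:
R2 <- R2 - (3)*R1:  [  0  -5   4   1 ]
R3 <- R3 - (-2)*R1:  [  0  -5   2   0 ]
R4 <- R4 - (2)*R1:  [  0   0  -6  -5 ]
R3 <- R3 - (1)*R2:  [  0   0  -2  -1 ]
R4 <- R4 - (3)*R3:  [  0   0   0  -2 ]
All pivots nonzero; naive elimination completes without hitting a zero pivot.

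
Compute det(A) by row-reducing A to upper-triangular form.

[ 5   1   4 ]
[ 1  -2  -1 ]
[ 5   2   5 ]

det(A) = -2

Forward elimination:
R2 <- R2 - (1/5)*R1:  [     0  -11/5   -9/5 ]
R3 <- R3 - (1)*R1:  [ 0  1  1 ]
R3 <- R3 - (-5/11)*R2:  [    0     0  2/11 ]
Upper-triangular form:
[ 5      1     4 ]
[ 0  -11/5  -9/5 ]
[ 0      0  2/11 ]
det(A) = (-1)^0 * (5) * (-11/5) * (2/11) = -2  (0 row swaps -> sign +1)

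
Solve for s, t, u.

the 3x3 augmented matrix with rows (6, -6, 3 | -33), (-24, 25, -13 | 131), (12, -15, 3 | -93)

(-4, 4, 5)

Forward elimination on [A|b]:
R2 <- R2 - (-4)*R1:  [  0   1  -1  -1 ]
R3 <- R3 - (2)*R1:  [   0   -3   -3  -27 ]
R3 <- R3 - (-3)*R2:  [   0    0   -6  -30 ]
Row echelon form:
[ 6  -6   3  |  -33 ]
[ 0   1  -1  |   -1 ]
[ 0   0  -6  |  -30 ]
Back-substitution:
u = (-30) / -6 = 5
t = (-1 - (-1)*(5)) / 1 = 4
s = (-33 - (-6)*(4) - (3)*(5)) / 6 = -4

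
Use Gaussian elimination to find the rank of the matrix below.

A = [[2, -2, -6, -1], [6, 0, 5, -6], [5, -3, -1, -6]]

rank(A) = 3

Row reduction:
R2 <- R2 - (3)*R1:  [  0   6  23  -3 ]
R3 <- R3 - (5/2)*R1:  [    0     2    14  -7/2 ]
R3 <- R3 - (1/3)*R2:  [    0     0  19/3  -5/2 ]
Row echelon form:
[ 2  -2    -6    -1 ]
[ 0   6    23    -3 ]
[ 0   0  19/3  -5/2 ]
Nonzero rows / pivot columns: 3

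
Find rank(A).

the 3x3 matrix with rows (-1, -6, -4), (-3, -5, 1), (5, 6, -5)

rank(A) = 3

Row reduction:
R2 <- R2 - (3)*R1:  [  0  13  13 ]
R3 <- R3 - (-5)*R1:  [   0  -24  -25 ]
R3 <- R3 - (-24/13)*R2:  [  0   0  -1 ]
Row echelon form:
[ -1  -6  -4 ]
[  0  13  13 ]
[  0   0  -1 ]
Nonzero rows / pivot columns: 3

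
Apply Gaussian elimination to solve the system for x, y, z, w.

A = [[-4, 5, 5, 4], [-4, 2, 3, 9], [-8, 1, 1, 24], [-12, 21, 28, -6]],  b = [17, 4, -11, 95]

(2, 3, 2, 0)

Forward elimination on [A|b]:
R2 <- R2 - (1)*R1:  [   0   -3   -2    5  -13 ]
R3 <- R3 - (2)*R1:  [   0   -9   -9   16  -45 ]
R4 <- R4 - (3)*R1:  [   0    6   13  -18   44 ]
R3 <- R3 - (3)*R2:  [  0   0  -3   1  -6 ]
R4 <- R4 - (-2)*R2:  [  0   0   9  -8  18 ]
R4 <- R4 - (-3)*R3:  [  0   0   0  -5   0 ]
Row echelon form:
[ -4   5   5   4  |   17 ]
[  0  -3  -2   5  |  -13 ]
[  0   0  -3   1  |   -6 ]
[  0   0   0  -5  |    0 ]
Back-substitution:
w = (0) / -5 = 0
z = (-6 - (1)*(0)) / -3 = 2
y = (-13 - (-2)*(2) - (5)*(0)) / -3 = 3
x = (17 - (5)*(3) - (5)*(2) - (4)*(0)) / -4 = 2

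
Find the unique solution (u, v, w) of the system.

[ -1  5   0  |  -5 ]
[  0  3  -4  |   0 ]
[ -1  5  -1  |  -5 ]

Forward elimination on [A|b]:
R3 <- R3 - (1)*R1:  [  0   0  -1   0 ]
Row echelon form:
[ -1  5   0  |  -5 ]
[  0  3  -4  |   0 ]
[  0  0  -1  |   0 ]
Back-substitution:
w = (0) / -1 = 0
v = (0 - (-4)*(0)) / 3 = 0
u = (-5 - (5)*(0)) / -1 = 5

(5, 0, 0)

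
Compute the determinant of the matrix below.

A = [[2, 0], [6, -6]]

Forward elimination:
R2 <- R2 - (3)*R1:  [  0  -6 ]
Upper-triangular form:
[ 2   0 ]
[ 0  -6 ]
det(A) = (-1)^0 * (2) * (-6) = -12  (0 row swaps -> sign +1)

det(A) = -12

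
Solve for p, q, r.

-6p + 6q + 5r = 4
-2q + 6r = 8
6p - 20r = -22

(3, 2, 2)

Forward elimination on [A|b]:
R3 <- R3 - (-1)*R1:  [   0    6  -15  -18 ]
R3 <- R3 - (-3)*R2:  [ 0  0  3  6 ]
Row echelon form:
[ -6   6  5  |  4 ]
[  0  -2  6  |  8 ]
[  0   0  3  |  6 ]
Back-substitution:
r = (6) / 3 = 2
q = (8 - (6)*(2)) / -2 = 2
p = (4 - (6)*(2) - (5)*(2)) / -6 = 3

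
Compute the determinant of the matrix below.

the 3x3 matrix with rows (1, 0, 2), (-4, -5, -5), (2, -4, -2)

det(A) = 42

Forward elimination:
R2 <- R2 - (-4)*R1:  [  0  -5   3 ]
R3 <- R3 - (2)*R1:  [  0  -4  -6 ]
R3 <- R3 - (4/5)*R2:  [     0      0  -42/5 ]
Upper-triangular form:
[ 1   0      2 ]
[ 0  -5      3 ]
[ 0   0  -42/5 ]
det(A) = (-1)^0 * (1) * (-5) * (-42/5) = 42  (0 row swaps -> sign +1)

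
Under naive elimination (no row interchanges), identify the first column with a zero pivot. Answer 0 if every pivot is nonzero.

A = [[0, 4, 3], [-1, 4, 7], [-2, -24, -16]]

first zero-pivot column = 1

Naive forward elimination:
Pivot entry (1,1) is zero but row 2 has -1 in column 1 -> naive elimination stops; a row interchange (e.g. R1 <-> R2) would be required here.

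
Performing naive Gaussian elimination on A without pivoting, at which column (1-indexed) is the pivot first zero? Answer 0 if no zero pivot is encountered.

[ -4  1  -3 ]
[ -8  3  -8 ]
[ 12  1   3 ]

first zero-pivot column = 0

Naive forward elimination:
R2 <- R2 - (2)*R1:  [  0   1  -2 ]
R3 <- R3 - (-3)*R1:  [  0   4  -6 ]
R3 <- R3 - (4)*R2:  [ 0  0  2 ]
All pivots nonzero; naive elimination completes without hitting a zero pivot.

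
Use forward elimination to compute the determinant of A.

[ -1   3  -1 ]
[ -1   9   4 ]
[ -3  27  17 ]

det(A) = -30

Forward elimination:
R2 <- R2 - (1)*R1:  [ 0  6  5 ]
R3 <- R3 - (3)*R1:  [  0  18  20 ]
R3 <- R3 - (3)*R2:  [ 0  0  5 ]
Upper-triangular form:
[ -1  3  -1 ]
[  0  6   5 ]
[  0  0   5 ]
det(A) = (-1)^0 * (-1) * (6) * (5) = -30  (0 row swaps -> sign +1)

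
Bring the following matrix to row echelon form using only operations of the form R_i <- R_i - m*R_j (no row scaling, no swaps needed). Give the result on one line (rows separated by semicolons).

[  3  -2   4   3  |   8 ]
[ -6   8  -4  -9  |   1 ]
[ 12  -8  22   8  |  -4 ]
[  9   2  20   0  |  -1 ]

REF = [3 -2 4 3 8; 0 4 4 -3 17; 0 0 6 -4 -36; 0 0 0 -3 -59]

Forward elimination:
R2 <- R2 - (-2)*R1:  [  0   4   4  -3  17 ]
R3 <- R3 - (4)*R1:  [   0    0    6   -4  -36 ]
R4 <- R4 - (3)*R1:  [   0    8    8   -9  -25 ]
R4 <- R4 - (2)*R2:  [   0    0    0   -3  -59 ]
Row echelon form:
[ 3  -2  4   3  |    8 ]
[ 0   4  4  -3  |   17 ]
[ 0   0  6  -4  |  -36 ]
[ 0   0  0  -3  |  -59 ]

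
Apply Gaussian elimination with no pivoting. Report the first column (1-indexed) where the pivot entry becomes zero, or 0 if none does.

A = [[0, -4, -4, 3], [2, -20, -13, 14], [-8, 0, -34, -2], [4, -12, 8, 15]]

first zero-pivot column = 1

Naive forward elimination:
Pivot entry (1,1) is zero but row 2 has 2 in column 1 -> naive elimination stops; a row interchange (e.g. R1 <-> R2) would be required here.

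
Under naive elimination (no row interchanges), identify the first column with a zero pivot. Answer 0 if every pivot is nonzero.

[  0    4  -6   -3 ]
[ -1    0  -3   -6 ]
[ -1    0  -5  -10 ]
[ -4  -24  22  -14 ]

first zero-pivot column = 1

Naive forward elimination:
Pivot entry (1,1) is zero but row 2 has -1 in column 1 -> naive elimination stops; a row interchange (e.g. R1 <-> R2) would be required here.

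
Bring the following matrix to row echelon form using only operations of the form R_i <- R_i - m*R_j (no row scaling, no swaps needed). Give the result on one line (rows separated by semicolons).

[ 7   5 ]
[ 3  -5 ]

Forward elimination:
R2 <- R2 - (3/7)*R1:  [     0  -50/7 ]
Row echelon form:
[ 7      5 ]
[ 0  -50/7 ]

REF = [7 5; 0 -50/7]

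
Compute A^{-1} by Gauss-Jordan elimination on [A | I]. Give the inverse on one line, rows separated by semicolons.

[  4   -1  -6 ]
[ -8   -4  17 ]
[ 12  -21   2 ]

inverse = [-349/120 -16/15 41/120; -11/6 -2/3 1/6; -9/5 -3/5 1/5]

Gauss-Jordan on [A | I]:
R1 <- (1/4)*R1:  [    1  -1/4  -3/2  |   1/4     0     0 ]
R2 <- R2 - (-8)*R1:  [  0  -6   5  |   2   1   0 ]
R3 <- R3 - (12)*R1:  [   0  -18   20  |   -3    0    1 ]
R2 <- (1/-6)*R2:  [    0     1  -5/6  |  -1/3  -1/6     0 ]
R1 <- R1 - (-1/4)*R2:  [      1       0  -41/24  |     1/6   -1/24       0 ]
R3 <- R3 - (-18)*R2:  [  0   0   5  |  -9  -3   1 ]
R3 <- (1/5)*R3:  [    0     0     1  |  -9/5  -3/5   1/5 ]
R1 <- R1 - (-41/24)*R3:  [        1         0         0  |  -349/120    -16/15    41/120 ]
R2 <- R2 - (-5/6)*R3:  [     0      1      0  |  -11/6   -2/3    1/6 ]
Right block of [I | A^{-1}] is the inverse:
[ -349/120  -16/15  41/120 ]
[    -11/6    -2/3     1/6 ]
[     -9/5    -3/5     1/5 ]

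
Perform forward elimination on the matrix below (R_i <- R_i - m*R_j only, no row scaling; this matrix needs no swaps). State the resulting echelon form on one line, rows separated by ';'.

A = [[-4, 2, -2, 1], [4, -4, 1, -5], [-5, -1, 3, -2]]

REF = [-4 2 -2 1; 0 -2 -1 -4; 0 0 29/4 15/4]

Forward elimination:
R2 <- R2 - (-1)*R1:  [  0  -2  -1  -4 ]
R3 <- R3 - (5/4)*R1:  [     0   -7/2   11/2  -13/4 ]
R3 <- R3 - (7/4)*R2:  [    0     0  29/4  15/4 ]
Row echelon form:
[ -4   2    -2     1 ]
[  0  -2    -1    -4 ]
[  0   0  29/4  15/4 ]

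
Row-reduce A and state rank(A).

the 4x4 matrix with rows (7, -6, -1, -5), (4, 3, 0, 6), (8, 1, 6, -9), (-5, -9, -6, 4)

Row reduction:
R2 <- R2 - (4/7)*R1:  [    0  45/7   4/7  62/7 ]
R3 <- R3 - (8/7)*R1:  [     0   55/7   50/7  -23/7 ]
R4 <- R4 - (-5/7)*R1:  [     0  -93/7  -47/7    3/7 ]
R3 <- R3 - (11/9)*R2:  [      0       0    58/9  -127/9 ]
R4 <- R4 - (-31/15)*R2:  [      0       0  -83/15  281/15 ]
R4 <- R4 - (-249/290)*R3:  [        0         0         0  1919/290 ]
Row echelon form:
[ 7    -6    -1        -5 ]
[ 0  45/7   4/7      62/7 ]
[ 0     0  58/9    -127/9 ]
[ 0     0     0  1919/290 ]
Nonzero rows / pivot columns: 4

rank(A) = 4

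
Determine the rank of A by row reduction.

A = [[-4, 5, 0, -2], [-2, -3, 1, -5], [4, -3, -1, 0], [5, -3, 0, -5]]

rank(A) = 4

Row reduction:
R2 <- R2 - (1/2)*R1:  [     0  -11/2      1     -4 ]
R3 <- R3 - (-1)*R1:  [  0   2  -1  -2 ]
R4 <- R4 - (-5/4)*R1:  [     0   13/4      0  -15/2 ]
R3 <- R3 - (-4/11)*R2:  [      0       0   -7/11  -38/11 ]
R4 <- R4 - (-13/22)*R2:  [       0        0    13/22  -217/22 ]
R4 <- R4 - (-13/14)*R3:  [       0        0        0  -183/14 ]
Row echelon form:
[ -4      5      0       -2 ]
[  0  -11/2      1       -4 ]
[  0      0  -7/11   -38/11 ]
[  0      0      0  -183/14 ]
Nonzero rows / pivot columns: 4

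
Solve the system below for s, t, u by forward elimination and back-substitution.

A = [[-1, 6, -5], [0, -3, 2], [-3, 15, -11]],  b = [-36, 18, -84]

Forward elimination on [A|b]:
R3 <- R3 - (3)*R1:  [  0  -3   4  24 ]
R3 <- R3 - (1)*R2:  [ 0  0  2  6 ]
Row echelon form:
[ -1   6  -5  |  -36 ]
[  0  -3   2  |   18 ]
[  0   0   2  |    6 ]
Back-substitution:
u = (6) / 2 = 3
t = (18 - (2)*(3)) / -3 = -4
s = (-36 - (6)*(-4) - (-5)*(3)) / -1 = -3

(-3, -4, 3)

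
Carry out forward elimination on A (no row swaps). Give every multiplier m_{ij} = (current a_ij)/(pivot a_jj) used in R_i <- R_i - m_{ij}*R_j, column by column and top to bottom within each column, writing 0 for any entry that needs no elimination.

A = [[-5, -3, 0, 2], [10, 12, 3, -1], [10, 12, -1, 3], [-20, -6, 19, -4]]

Forward elimination:
R2 <- R2 - (-2)*R1:  [ 0  6  3  3 ]
R3 <- R3 - (-2)*R1:  [  0   6  -1   7 ]
R4 <- R4 - (4)*R1:  [   0    6   19  -12 ]
R3 <- R3 - (1)*R2:  [  0   0  -4   4 ]
R4 <- R4 - (1)*R2:  [   0    0   16  -15 ]
R4 <- R4 - (-4)*R3:  [ 0  0  0  1 ]
Multipliers (in order of application): m_{21} = -2, m_{31} = -2, m_{41} = 4, m_{32} = 1, m_{42} = 1, m_{43} = -4

multipliers: -2, -2, 4, 1, 1, -4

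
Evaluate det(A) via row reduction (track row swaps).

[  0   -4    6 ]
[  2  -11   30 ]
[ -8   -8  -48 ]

det(A) = -48

Forward elimination:
R1 <-> R2   (pivot in column 1 was zero)
[  2  -11   30 ]
[  0   -4    6 ]
[ -8   -8  -48 ]
R3 <- R3 - (-4)*R1:  [   0  -52   72 ]
R3 <- R3 - (13)*R2:  [  0   0  -6 ]
Upper-triangular form:
[ 2  -11  30 ]
[ 0   -4   6 ]
[ 0    0  -6 ]
det(A) = (-1)^1 * (2) * (-4) * (-6) = -48  (1 row swap -> sign -1)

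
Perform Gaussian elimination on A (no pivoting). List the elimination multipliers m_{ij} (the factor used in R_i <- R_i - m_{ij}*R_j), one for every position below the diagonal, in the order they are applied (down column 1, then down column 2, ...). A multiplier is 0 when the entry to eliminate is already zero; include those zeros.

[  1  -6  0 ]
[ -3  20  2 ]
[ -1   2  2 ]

Forward elimination:
R2 <- R2 - (-3)*R1:  [ 0  2  2 ]
R3 <- R3 - (-1)*R1:  [  0  -4   2 ]
R3 <- R3 - (-2)*R2:  [ 0  0  6 ]
Multipliers (in order of application): m_{21} = -3, m_{31} = -1, m_{32} = -2

multipliers: -3, -1, -2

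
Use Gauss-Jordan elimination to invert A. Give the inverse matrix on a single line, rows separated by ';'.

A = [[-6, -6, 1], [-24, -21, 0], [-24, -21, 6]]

inverse = [7/6 -5/36 -7/36; -4/3 1/9 2/9; 0 -1/6 1/6]

Gauss-Jordan on [A | I]:
R1 <- (1/-6)*R1:  [    1     1  -1/6  |  -1/6     0     0 ]
R2 <- R2 - (-24)*R1:  [  0   3  -4  |  -4   1   0 ]
R3 <- R3 - (-24)*R1:  [  0   3   2  |  -4   0   1 ]
R2 <- (1/3)*R2:  [    0     1  -4/3  |  -4/3   1/3     0 ]
R1 <- R1 - (1)*R2:  [    1     0   7/6  |   7/6  -1/3     0 ]
R3 <- R3 - (3)*R2:  [  0   0   6  |   0  -1   1 ]
R3 <- (1/6)*R3:  [    0     0     1  |     0  -1/6   1/6 ]
R1 <- R1 - (7/6)*R3:  [     1      0      0  |    7/6  -5/36  -7/36 ]
R2 <- R2 - (-4/3)*R3:  [    0     1     0  |  -4/3   1/9   2/9 ]
Right block of [I | A^{-1}] is the inverse:
[  7/6  -5/36  -7/36 ]
[ -4/3    1/9    2/9 ]
[    0   -1/6    1/6 ]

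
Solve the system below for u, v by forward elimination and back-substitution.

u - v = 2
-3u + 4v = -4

(4, 2)

Forward elimination on [A|b]:
R2 <- R2 - (-3)*R1:  [ 0  1  2 ]
Row echelon form:
[ 1  -1  |  2 ]
[ 0   1  |  2 ]
Back-substitution:
v = (2) / 1 = 2
u = (2 - (-1)*(2)) / 1 = 4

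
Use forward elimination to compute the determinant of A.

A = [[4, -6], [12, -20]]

Forward elimination:
R2 <- R2 - (3)*R1:  [  0  -2 ]
Upper-triangular form:
[ 4  -6 ]
[ 0  -2 ]
det(A) = (-1)^0 * (4) * (-2) = -8  (0 row swaps -> sign +1)

det(A) = -8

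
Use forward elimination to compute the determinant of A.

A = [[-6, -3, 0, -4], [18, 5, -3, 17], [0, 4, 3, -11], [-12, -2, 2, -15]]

det(A) = -144

Forward elimination:
R2 <- R2 - (-3)*R1:  [  0  -4  -3   5 ]
R4 <- R4 - (2)*R1:  [  0   4   2  -7 ]
R3 <- R3 - (-1)*R2:  [  0   0   0  -6 ]
R4 <- R4 - (-1)*R2:  [  0   0  -1  -2 ]
R3 <-> R4   (pivot in column 3 was zero)
[ -6  -3   0  -4 ]
[  0  -4  -3   5 ]
[  0   0  -1  -2 ]
[  0   0   0  -6 ]
Upper-triangular form:
[ -6  -3   0  -4 ]
[  0  -4  -3   5 ]
[  0   0  -1  -2 ]
[  0   0   0  -6 ]
det(A) = (-1)^1 * (-6) * (-4) * (-1) * (-6) = -144  (1 row swap -> sign -1)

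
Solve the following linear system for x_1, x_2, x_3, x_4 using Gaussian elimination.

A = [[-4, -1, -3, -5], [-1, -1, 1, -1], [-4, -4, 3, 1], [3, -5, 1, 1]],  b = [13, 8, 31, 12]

Forward elimination on [A|b]:
R2 <- R2 - (1/4)*R1:  [    0  -3/4   7/4   1/4  19/4 ]
R3 <- R3 - (1)*R1:  [  0  -3   6   6  18 ]
R4 <- R4 - (-3/4)*R1:  [     0  -23/4   -5/4  -11/4   87/4 ]
R3 <- R3 - (4)*R2:  [  0   0  -1   5  -1 ]
R4 <- R4 - (23/3)*R2:  [     0      0  -44/3  -14/3  -44/3 ]
R4 <- R4 - (44/3)*R3:  [   0    0    0  -78    0 ]
Row echelon form:
[ -4    -1   -3   -5  |    13 ]
[  0  -3/4  7/4  1/4  |  19/4 ]
[  0     0   -1    5  |    -1 ]
[  0     0    0  -78  |     0 ]
Back-substitution:
x_4 = (0) / -78 = 0
x_3 = (-1 - (5)*(0)) / -1 = 1
x_2 = (19/4 - (7/4)*(1) - (1/4)*(0)) / (-3/4) = -4
x_1 = (13 - (-1)*(-4) - (-3)*(1) - (-5)*(0)) / -4 = -3

(-3, -4, 1, 0)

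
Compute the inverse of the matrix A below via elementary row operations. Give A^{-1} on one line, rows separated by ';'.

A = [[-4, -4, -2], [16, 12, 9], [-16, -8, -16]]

Gauss-Jordan on [A | I]:
R1 <- (1/-4)*R1:  [    1     1   1/2  |  -1/4     0     0 ]
R2 <- R2 - (16)*R1:  [  0  -4   1  |   4   1   0 ]
R3 <- R3 - (-16)*R1:  [  0   8  -8  |  -4   0   1 ]
R2 <- (1/-4)*R2:  [    0     1  -1/4  |    -1  -1/4     0 ]
R1 <- R1 - (1)*R2:  [   1    0  3/4  |  3/4  1/4    0 ]
R3 <- R3 - (8)*R2:  [  0   0  -6  |   4   2   1 ]
R3 <- (1/-6)*R3:  [    0     0     1  |  -2/3  -1/3  -1/6 ]
R1 <- R1 - (3/4)*R3:  [   1    0    0  |  5/4  1/2  1/8 ]
R2 <- R2 - (-1/4)*R3:  [     0      1      0  |   -7/6   -1/3  -1/24 ]
Right block of [I | A^{-1}] is the inverse:
[  5/4   1/2    1/8 ]
[ -7/6  -1/3  -1/24 ]
[ -2/3  -1/3   -1/6 ]

inverse = [5/4 1/2 1/8; -7/6 -1/3 -1/24; -2/3 -1/3 -1/6]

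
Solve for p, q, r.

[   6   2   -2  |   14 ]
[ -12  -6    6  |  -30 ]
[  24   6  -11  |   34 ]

Forward elimination on [A|b]:
R2 <- R2 - (-2)*R1:  [  0  -2   2  -2 ]
R3 <- R3 - (4)*R1:  [   0   -2   -3  -22 ]
R3 <- R3 - (1)*R2:  [   0    0   -5  -20 ]
Row echelon form:
[ 6   2  -2  |   14 ]
[ 0  -2   2  |   -2 ]
[ 0   0  -5  |  -20 ]
Back-substitution:
r = (-20) / -5 = 4
q = (-2 - (2)*(4)) / -2 = 5
p = (14 - (2)*(5) - (-2)*(4)) / 6 = 2

(2, 5, 4)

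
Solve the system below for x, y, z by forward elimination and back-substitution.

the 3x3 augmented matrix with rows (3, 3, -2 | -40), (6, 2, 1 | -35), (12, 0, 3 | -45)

(-5, -5, 5)

Forward elimination on [A|b]:
R2 <- R2 - (2)*R1:  [  0  -4   5  45 ]
R3 <- R3 - (4)*R1:  [   0  -12   11  115 ]
R3 <- R3 - (3)*R2:  [   0    0   -4  -20 ]
Row echelon form:
[ 3   3  -2  |  -40 ]
[ 0  -4   5  |   45 ]
[ 0   0  -4  |  -20 ]
Back-substitution:
z = (-20) / -4 = 5
y = (45 - (5)*(5)) / -4 = -5
x = (-40 - (3)*(-5) - (-2)*(5)) / 3 = -5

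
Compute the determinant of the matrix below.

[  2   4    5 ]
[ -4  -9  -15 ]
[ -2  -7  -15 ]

det(A) = -10

Forward elimination:
R2 <- R2 - (-2)*R1:  [  0  -1  -5 ]
R3 <- R3 - (-1)*R1:  [   0   -3  -10 ]
R3 <- R3 - (3)*R2:  [ 0  0  5 ]
Upper-triangular form:
[ 2   4   5 ]
[ 0  -1  -5 ]
[ 0   0   5 ]
det(A) = (-1)^0 * (2) * (-1) * (5) = -10  (0 row swaps -> sign +1)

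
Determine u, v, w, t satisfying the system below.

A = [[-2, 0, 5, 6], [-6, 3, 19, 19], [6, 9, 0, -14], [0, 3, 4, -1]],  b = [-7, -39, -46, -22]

(-3, 0, -5, 2)

Forward elimination on [A|b]:
R2 <- R2 - (3)*R1:  [   0    3    4    1  -18 ]
R3 <- R3 - (-3)*R1:  [   0    9   15    4  -67 ]
R3 <- R3 - (3)*R2:  [   0    0    3    1  -13 ]
R4 <- R4 - (1)*R2:  [  0   0   0  -2  -4 ]
Row echelon form:
[ -2  0  5   6  |   -7 ]
[  0  3  4   1  |  -18 ]
[  0  0  3   1  |  -13 ]
[  0  0  0  -2  |   -4 ]
Back-substitution:
t = (-4) / -2 = 2
w = (-13 - (1)*(2)) / 3 = -5
v = (-18 - (4)*(-5) - (1)*(2)) / 3 = 0
u = (-7 - (5)*(-5) - (6)*(2)) / -2 = -3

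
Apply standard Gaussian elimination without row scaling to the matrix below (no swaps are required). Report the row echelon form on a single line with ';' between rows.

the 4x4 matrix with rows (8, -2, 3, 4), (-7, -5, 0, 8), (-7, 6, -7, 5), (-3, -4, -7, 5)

Forward elimination:
R2 <- R2 - (-7/8)*R1:  [     0  -27/4   21/8   23/2 ]
R3 <- R3 - (-7/8)*R1:  [     0   17/4  -35/8   17/2 ]
R4 <- R4 - (-3/8)*R1:  [     0  -19/4  -47/8   13/2 ]
R3 <- R3 - (-17/27)*R2:  [      0       0  -49/18  425/27 ]
R4 <- R4 - (19/27)*R2:  [       0        0  -139/18   -43/27 ]
R4 <- R4 - (139/49)*R3:  [        0         0         0  -2266/49 ]
Row echelon form:
[ 8     -2       3         4 ]
[ 0  -27/4    21/8      23/2 ]
[ 0      0  -49/18    425/27 ]
[ 0      0       0  -2266/49 ]

REF = [8 -2 3 4; 0 -27/4 21/8 23/2; 0 0 -49/18 425/27; 0 0 0 -2266/49]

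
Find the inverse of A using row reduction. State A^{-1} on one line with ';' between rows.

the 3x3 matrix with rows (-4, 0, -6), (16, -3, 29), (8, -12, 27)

Gauss-Jordan on [A | I]:
R1 <- (1/-4)*R1:  [    1     0   3/2  |  -1/4     0     0 ]
R2 <- R2 - (16)*R1:  [  0  -3   5  |   4   1   0 ]
R3 <- R3 - (8)*R1:  [   0  -12   15  |    2    0    1 ]
R2 <- (1/-3)*R2:  [    0     1  -5/3  |  -4/3  -1/3     0 ]
R3 <- R3 - (-12)*R2:  [   0    0   -5  |  -14   -4    1 ]
R3 <- (1/-5)*R3:  [    0     0     1  |  14/5   4/5  -1/5 ]
R1 <- R1 - (3/2)*R3:  [      1       0       0  |  -89/20    -6/5    3/10 ]
R2 <- R2 - (-5/3)*R3:  [    0     1     0  |  10/3     1  -1/3 ]
Right block of [I | A^{-1}] is the inverse:
[ -89/20  -6/5  3/10 ]
[   10/3     1  -1/3 ]
[   14/5   4/5  -1/5 ]

inverse = [-89/20 -6/5 3/10; 10/3 1 -1/3; 14/5 4/5 -1/5]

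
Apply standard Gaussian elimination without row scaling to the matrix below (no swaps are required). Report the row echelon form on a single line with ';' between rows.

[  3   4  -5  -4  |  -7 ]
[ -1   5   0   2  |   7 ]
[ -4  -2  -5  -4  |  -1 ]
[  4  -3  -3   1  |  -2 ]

Forward elimination:
R2 <- R2 - (-1/3)*R1:  [    0  19/3  -5/3   2/3  14/3 ]
R3 <- R3 - (-4/3)*R1:  [     0   10/3  -35/3  -28/3  -31/3 ]
R4 <- R4 - (4/3)*R1:  [     0  -25/3   11/3   19/3   22/3 ]
R3 <- R3 - (10/19)*R2:  [       0        0  -205/19  -184/19  -243/19 ]
R4 <- R4 - (-25/19)*R2:  [      0       0   28/19  137/19  256/19 ]
R4 <- R4 - (-28/205)*R3:  [        0         0         0  1207/205  2404/205 ]
Row echelon form:
[ 3     4       -5        -4  |        -7 ]
[ 0  19/3     -5/3       2/3  |      14/3 ]
[ 0     0  -205/19   -184/19  |   -243/19 ]
[ 0     0        0  1207/205  |  2404/205 ]

REF = [3 4 -5 -4 -7; 0 19/3 -5/3 2/3 14/3; 0 0 -205/19 -184/19 -243/19; 0 0 0 1207/205 2404/205]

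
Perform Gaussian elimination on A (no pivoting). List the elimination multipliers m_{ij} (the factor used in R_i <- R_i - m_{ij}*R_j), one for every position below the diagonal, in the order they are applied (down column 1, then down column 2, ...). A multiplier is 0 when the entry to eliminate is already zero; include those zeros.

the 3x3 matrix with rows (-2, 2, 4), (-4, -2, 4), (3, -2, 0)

Forward elimination:
R2 <- R2 - (2)*R1:  [  0  -6  -4 ]
R3 <- R3 - (-3/2)*R1:  [ 0  1  6 ]
R3 <- R3 - (-1/6)*R2:  [    0     0  16/3 ]
Multipliers (in order of application): m_{21} = 2, m_{31} = -3/2, m_{32} = -1/6

multipliers: 2, -3/2, -1/6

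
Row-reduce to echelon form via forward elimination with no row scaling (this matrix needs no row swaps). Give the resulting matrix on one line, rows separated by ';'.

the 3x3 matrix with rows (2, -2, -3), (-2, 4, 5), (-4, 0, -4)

REF = [2 -2 -3; 0 2 2; 0 0 -6]

Forward elimination:
R2 <- R2 - (-1)*R1:  [ 0  2  2 ]
R3 <- R3 - (-2)*R1:  [   0   -4  -10 ]
R3 <- R3 - (-2)*R2:  [  0   0  -6 ]
Row echelon form:
[ 2  -2  -3 ]
[ 0   2   2 ]
[ 0   0  -6 ]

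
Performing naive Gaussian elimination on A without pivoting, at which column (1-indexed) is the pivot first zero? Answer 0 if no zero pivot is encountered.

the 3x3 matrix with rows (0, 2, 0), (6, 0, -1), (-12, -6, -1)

first zero-pivot column = 1

Naive forward elimination:
Pivot entry (1,1) is zero but row 2 has 6 in column 1 -> naive elimination stops; a row interchange (e.g. R1 <-> R2) would be required here.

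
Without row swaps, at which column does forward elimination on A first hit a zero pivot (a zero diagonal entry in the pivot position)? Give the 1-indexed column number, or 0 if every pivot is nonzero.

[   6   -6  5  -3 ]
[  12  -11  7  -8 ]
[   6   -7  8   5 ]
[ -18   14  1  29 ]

Naive forward elimination:
R2 <- R2 - (2)*R1:  [  0   1  -3  -2 ]
R3 <- R3 - (1)*R1:  [  0  -1   3   8 ]
R4 <- R4 - (-3)*R1:  [  0  -4  16  20 ]
R3 <- R3 - (-1)*R2:  [ 0  0  0  6 ]
R4 <- R4 - (-4)*R2:  [  0   0   4  12 ]
Matrix at this point:
[ 6  -6   5  -3 ]
[ 0   1  -3  -2 ]
[ 0   0   0   6 ]
[ 0   0   4  12 ]
Pivot entry (3,3) is zero but row 4 has 4 in column 3 -> naive elimination stops; a row interchange (e.g. R3 <-> R4) would be required here.

first zero-pivot column = 3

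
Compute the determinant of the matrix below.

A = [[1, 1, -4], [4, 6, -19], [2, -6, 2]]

Forward elimination:
R2 <- R2 - (4)*R1:  [  0   2  -3 ]
R3 <- R3 - (2)*R1:  [  0  -8  10 ]
R3 <- R3 - (-4)*R2:  [  0   0  -2 ]
Upper-triangular form:
[ 1  1  -4 ]
[ 0  2  -3 ]
[ 0  0  -2 ]
det(A) = (-1)^0 * (1) * (2) * (-2) = -4  (0 row swaps -> sign +1)

det(A) = -4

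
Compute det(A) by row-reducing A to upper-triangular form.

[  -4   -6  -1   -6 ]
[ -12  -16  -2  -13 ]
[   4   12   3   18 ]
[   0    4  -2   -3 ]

Forward elimination:
R2 <- R2 - (3)*R1:  [ 0  2  1  5 ]
R3 <- R3 - (-1)*R1:  [  0   6   2  12 ]
R3 <- R3 - (3)*R2:  [  0   0  -1  -3 ]
R4 <- R4 - (2)*R2:  [   0    0   -4  -13 ]
R4 <- R4 - (4)*R3:  [  0   0   0  -1 ]
Upper-triangular form:
[ -4  -6  -1  -6 ]
[  0   2   1   5 ]
[  0   0  -1  -3 ]
[  0   0   0  -1 ]
det(A) = (-1)^0 * (-4) * (2) * (-1) * (-1) = -8  (0 row swaps -> sign +1)

det(A) = -8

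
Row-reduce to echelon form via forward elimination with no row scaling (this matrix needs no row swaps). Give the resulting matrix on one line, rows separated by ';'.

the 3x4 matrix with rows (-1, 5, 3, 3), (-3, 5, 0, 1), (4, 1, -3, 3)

REF = [-1 5 3 3; 0 -10 -9 -8; 0 0 -99/10 -9/5]

Forward elimination:
R2 <- R2 - (3)*R1:  [   0  -10   -9   -8 ]
R3 <- R3 - (-4)*R1:  [  0  21   9  15 ]
R3 <- R3 - (-21/10)*R2:  [      0       0  -99/10    -9/5 ]
Row echelon form:
[ -1    5       3     3 ]
[  0  -10      -9    -8 ]
[  0    0  -99/10  -9/5 ]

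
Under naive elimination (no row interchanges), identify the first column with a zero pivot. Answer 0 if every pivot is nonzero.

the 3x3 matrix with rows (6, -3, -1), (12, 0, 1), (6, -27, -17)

first zero-pivot column = 0

Naive forward elimination:
R2 <- R2 - (2)*R1:  [ 0  6  3 ]
R3 <- R3 - (1)*R1:  [   0  -24  -16 ]
R3 <- R3 - (-4)*R2:  [  0   0  -4 ]
All pivots nonzero; naive elimination completes without hitting a zero pivot.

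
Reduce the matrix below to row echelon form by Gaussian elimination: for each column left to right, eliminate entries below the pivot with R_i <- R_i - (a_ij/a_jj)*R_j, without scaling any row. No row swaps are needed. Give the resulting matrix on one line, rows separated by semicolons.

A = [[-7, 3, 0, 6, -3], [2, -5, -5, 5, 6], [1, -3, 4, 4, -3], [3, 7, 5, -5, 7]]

Forward elimination:
R2 <- R2 - (-2/7)*R1:  [     0  -29/7     -5   47/7   36/7 ]
R3 <- R3 - (-1/7)*R1:  [     0  -18/7      4   34/7  -24/7 ]
R4 <- R4 - (-3/7)*R1:  [     0   58/7      5  -17/7   40/7 ]
R3 <- R3 - (18/29)*R2:  [       0        0   206/29    20/29  -192/29 ]
R4 <- R4 - (-2)*R2:  [  0   0  -5  11  16 ]
R4 <- R4 - (-145/206)*R3:  [        0         0         0  1183/103  1168/103 ]
Row echelon form:
[ -7      3       0         6        -3 ]
[  0  -29/7      -5      47/7      36/7 ]
[  0      0  206/29     20/29   -192/29 ]
[  0      0       0  1183/103  1168/103 ]

REF = [-7 3 0 6 -3; 0 -29/7 -5 47/7 36/7; 0 0 206/29 20/29 -192/29; 0 0 0 1183/103 1168/103]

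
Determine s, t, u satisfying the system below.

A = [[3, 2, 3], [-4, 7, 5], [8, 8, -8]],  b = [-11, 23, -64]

Forward elimination on [A|b]:
R2 <- R2 - (-4/3)*R1:  [    0  29/3     9  25/3 ]
R3 <- R3 - (8/3)*R1:  [      0     8/3     -16  -104/3 ]
R3 <- R3 - (8/29)*R2:  [        0         0   -536/29  -1072/29 ]
Row echelon form:
[ 3     2        3  |       -11 ]
[ 0  29/3        9  |      25/3 ]
[ 0     0  -536/29  |  -1072/29 ]
Back-substitution:
u = (-1072/29) / (-536/29) = 2
t = (25/3 - (9)*(2)) / (29/3) = -1
s = (-11 - (2)*(-1) - (3)*(2)) / 3 = -5

(-5, -1, 2)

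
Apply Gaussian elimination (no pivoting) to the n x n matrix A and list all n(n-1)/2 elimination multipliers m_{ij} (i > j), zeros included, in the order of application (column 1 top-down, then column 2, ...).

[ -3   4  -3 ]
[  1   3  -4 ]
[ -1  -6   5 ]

multipliers: -1/3, 1/3, -22/13

Forward elimination:
R2 <- R2 - (-1/3)*R1:  [    0  13/3    -5 ]
R3 <- R3 - (1/3)*R1:  [     0  -22/3      6 ]
R3 <- R3 - (-22/13)*R2:  [      0       0  -32/13 ]
Multipliers (in order of application): m_{21} = -1/3, m_{31} = 1/3, m_{32} = -22/13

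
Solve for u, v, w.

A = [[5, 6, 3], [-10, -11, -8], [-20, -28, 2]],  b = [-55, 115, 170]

Forward elimination on [A|b]:
R2 <- R2 - (-2)*R1:  [  0   1  -2   5 ]
R3 <- R3 - (-4)*R1:  [   0   -4   14  -50 ]
R3 <- R3 - (-4)*R2:  [   0    0    6  -30 ]
Row echelon form:
[ 5  6   3  |  -55 ]
[ 0  1  -2  |    5 ]
[ 0  0   6  |  -30 ]
Back-substitution:
w = (-30) / 6 = -5
v = (5 - (-2)*(-5)) / 1 = -5
u = (-55 - (6)*(-5) - (3)*(-5)) / 5 = -2

(-2, -5, -5)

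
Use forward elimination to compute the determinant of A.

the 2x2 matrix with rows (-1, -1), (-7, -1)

Forward elimination:
R2 <- R2 - (7)*R1:  [ 0  6 ]
Upper-triangular form:
[ -1  -1 ]
[  0   6 ]
det(A) = (-1)^0 * (-1) * (6) = -6  (0 row swaps -> sign +1)

det(A) = -6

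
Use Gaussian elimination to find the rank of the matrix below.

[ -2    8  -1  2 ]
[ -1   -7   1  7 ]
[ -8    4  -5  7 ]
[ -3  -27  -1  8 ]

Row reduction:
R2 <- R2 - (1/2)*R1:  [   0  -11  3/2    6 ]
R3 <- R3 - (4)*R1:  [   0  -28   -1   -1 ]
R4 <- R4 - (3/2)*R1:  [   0  -39  1/2    5 ]
R3 <- R3 - (28/11)*R2:  [       0        0   -53/11  -179/11 ]
R4 <- R4 - (39/11)*R2:  [       0        0   -53/11  -179/11 ]
R4 <- R4 - (1)*R3:  [ 0  0  0  0 ]
Row echelon form:
[ -2    8      -1        2 ]
[  0  -11     3/2        6 ]
[  0    0  -53/11  -179/11 ]
[  0    0       0        0 ]
Nonzero rows / pivot columns: 3

rank(A) = 3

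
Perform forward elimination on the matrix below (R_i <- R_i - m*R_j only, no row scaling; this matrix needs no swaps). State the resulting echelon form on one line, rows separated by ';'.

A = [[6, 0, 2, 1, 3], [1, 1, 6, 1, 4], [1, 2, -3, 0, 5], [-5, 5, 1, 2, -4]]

Forward elimination:
R2 <- R2 - (1/6)*R1:  [    0     1  17/3   5/6   7/2 ]
R3 <- R3 - (1/6)*R1:  [     0      2  -10/3   -1/6    9/2 ]
R4 <- R4 - (-5/6)*R1:  [    0     5   8/3  17/6  -3/2 ]
R3 <- R3 - (2)*R2:  [     0      0  -44/3  -11/6   -5/2 ]
R4 <- R4 - (5)*R2:  [     0      0  -77/3   -4/3    -19 ]
R4 <- R4 - (7/4)*R3:  [      0       0       0    15/8  -117/8 ]
Row echelon form:
[ 6  0      2      1       3 ]
[ 0  1   17/3    5/6     7/2 ]
[ 0  0  -44/3  -11/6    -5/2 ]
[ 0  0      0   15/8  -117/8 ]

REF = [6 0 2 1 3; 0 1 17/3 5/6 7/2; 0 0 -44/3 -11/6 -5/2; 0 0 0 15/8 -117/8]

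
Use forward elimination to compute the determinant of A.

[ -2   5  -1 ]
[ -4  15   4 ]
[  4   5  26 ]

det(A) = -60

Forward elimination:
R2 <- R2 - (2)*R1:  [ 0  5  6 ]
R3 <- R3 - (-2)*R1:  [  0  15  24 ]
R3 <- R3 - (3)*R2:  [ 0  0  6 ]
Upper-triangular form:
[ -2  5  -1 ]
[  0  5   6 ]
[  0  0   6 ]
det(A) = (-1)^0 * (-2) * (5) * (6) = -60  (0 row swaps -> sign +1)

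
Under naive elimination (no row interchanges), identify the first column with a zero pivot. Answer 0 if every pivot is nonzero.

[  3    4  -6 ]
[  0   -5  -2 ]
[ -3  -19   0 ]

first zero-pivot column = 3

Naive forward elimination:
R3 <- R3 - (-1)*R1:  [   0  -15   -6 ]
R3 <- R3 - (3)*R2:  [ 0  0  0 ]
Matrix at this point:
[ 3   4  -6 ]
[ 0  -5  -2 ]
[ 0   0   0 ]
Pivot entry (3,3) in the last row is zero and there are no rows below to swap with -> zero pivot in column 3 (A is singular).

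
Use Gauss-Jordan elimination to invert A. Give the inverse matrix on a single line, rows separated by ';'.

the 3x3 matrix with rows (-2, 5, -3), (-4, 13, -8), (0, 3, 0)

Gauss-Jordan on [A | I]:
R1 <- (1/-2)*R1:  [    1  -5/2   3/2  |  -1/2     0     0 ]
R2 <- R2 - (-4)*R1:  [  0   3  -2  |  -2   1   0 ]
R2 <- (1/3)*R2:  [    0     1  -2/3  |  -2/3   1/3     0 ]
R1 <- R1 - (-5/2)*R2:  [     1      0   -1/6  |  -13/6    5/6      0 ]
R3 <- R3 - (3)*R2:  [  0   0   2  |   2  -1   1 ]
R3 <- (1/2)*R3:  [    0     0     1  |     1  -1/2   1/2 ]
R1 <- R1 - (-1/6)*R3:  [    1     0     0  |    -2   3/4  1/12 ]
R2 <- R2 - (-2/3)*R3:  [   0    1    0  |    0    0  1/3 ]
Right block of [I | A^{-1}] is the inverse:
[ -2   3/4  1/12 ]
[  0     0   1/3 ]
[  1  -1/2   1/2 ]

inverse = [-2 3/4 1/12; 0 0 1/3; 1 -1/2 1/2]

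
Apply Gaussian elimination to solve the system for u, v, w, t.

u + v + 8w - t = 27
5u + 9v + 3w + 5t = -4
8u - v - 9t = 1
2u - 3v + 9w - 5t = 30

(-4, 3, 3, -4)

Forward elimination on [A|b]:
R2 <- R2 - (5)*R1:  [    0     4   -37    10  -139 ]
R3 <- R3 - (8)*R1:  [    0    -9   -64    -1  -215 ]
R4 <- R4 - (2)*R1:  [   0   -5   -7   -3  -24 ]
R3 <- R3 - (-9/4)*R2:  [       0        0   -589/4     43/2  -2111/4 ]
R4 <- R4 - (-5/4)*R2:  [      0       0  -213/4    19/2  -791/4 ]
R4 <- R4 - (213/589)*R3:  [         0          0          0   1016/589  -4064/589 ]
Row echelon form:
[ 1  1       8        -1  |         27 ]
[ 0  4     -37        10  |       -139 ]
[ 0  0  -589/4      43/2  |    -2111/4 ]
[ 0  0       0  1016/589  |  -4064/589 ]
Back-substitution:
t = (-4064/589) / (1016/589) = -4
w = (-2111/4 - (43/2)*(-4)) / (-589/4) = 3
v = (-139 - (-37)*(3) - (10)*(-4)) / 4 = 3
u = (27 - (1)*(3) - (8)*(3) - (-1)*(-4)) / 1 = -4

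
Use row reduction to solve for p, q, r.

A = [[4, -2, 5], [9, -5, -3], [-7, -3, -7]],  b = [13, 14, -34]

(3, 2, 1)

Forward elimination on [A|b]:
R2 <- R2 - (9/4)*R1:  [     0   -1/2  -57/4  -61/4 ]
R3 <- R3 - (-7/4)*R1:  [     0  -13/2    7/4  -45/4 ]
R3 <- R3 - (13)*R2:  [   0    0  187  187 ]
Row echelon form:
[ 4    -2      5  |     13 ]
[ 0  -1/2  -57/4  |  -61/4 ]
[ 0     0    187  |    187 ]
Back-substitution:
r = (187) / 187 = 1
q = (-61/4 - (-57/4)*(1)) / (-1/2) = 2
p = (13 - (-2)*(2) - (5)*(1)) / 4 = 3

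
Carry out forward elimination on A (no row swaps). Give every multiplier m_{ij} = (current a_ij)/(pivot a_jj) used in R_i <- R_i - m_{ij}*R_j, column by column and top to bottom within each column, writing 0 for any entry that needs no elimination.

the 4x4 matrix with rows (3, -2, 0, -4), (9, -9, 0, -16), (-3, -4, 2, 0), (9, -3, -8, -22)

multipliers: 3, -1, 3, 2, -1, -4

Forward elimination:
R2 <- R2 - (3)*R1:  [  0  -3   0  -4 ]
R3 <- R3 - (-1)*R1:  [  0  -6   2  -4 ]
R4 <- R4 - (3)*R1:  [   0    3   -8  -10 ]
R3 <- R3 - (2)*R2:  [ 0  0  2  4 ]
R4 <- R4 - (-1)*R2:  [   0    0   -8  -14 ]
R4 <- R4 - (-4)*R3:  [ 0  0  0  2 ]
Multipliers (in order of application): m_{21} = 3, m_{31} = -1, m_{41} = 3, m_{32} = 2, m_{42} = -1, m_{43} = -4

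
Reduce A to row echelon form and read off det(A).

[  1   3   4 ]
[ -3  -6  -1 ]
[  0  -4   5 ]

Forward elimination:
R2 <- R2 - (-3)*R1:  [  0   3  11 ]
R3 <- R3 - (-4/3)*R2:  [    0     0  59/3 ]
Upper-triangular form:
[ 1  3     4 ]
[ 0  3    11 ]
[ 0  0  59/3 ]
det(A) = (-1)^0 * (1) * (3) * (59/3) = 59  (0 row swaps -> sign +1)

det(A) = 59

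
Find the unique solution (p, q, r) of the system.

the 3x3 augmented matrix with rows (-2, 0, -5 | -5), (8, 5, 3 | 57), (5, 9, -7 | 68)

Forward elimination on [A|b]:
R2 <- R2 - (-4)*R1:  [   0    5  -17   37 ]
R3 <- R3 - (-5/2)*R1:  [     0      9  -39/2  111/2 ]
R3 <- R3 - (9/5)*R2:  [       0        0   111/10  -111/10 ]
Row echelon form:
[ -2  0      -5  |       -5 ]
[  0  5     -17  |       37 ]
[  0  0  111/10  |  -111/10 ]
Back-substitution:
r = (-111/10) / (111/10) = -1
q = (37 - (-17)*(-1)) / 5 = 4
p = (-5 - (-5)*(-1)) / -2 = 5

(5, 4, -1)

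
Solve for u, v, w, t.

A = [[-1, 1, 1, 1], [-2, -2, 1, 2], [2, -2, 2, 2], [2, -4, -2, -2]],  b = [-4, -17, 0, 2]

(5, 3, -3, 1)

Forward elimination on [A|b]:
R2 <- R2 - (2)*R1:  [  0  -4  -1   0  -9 ]
R3 <- R3 - (-2)*R1:  [  0   0   4   4  -8 ]
R4 <- R4 - (-2)*R1:  [  0  -2   0   0  -6 ]
R4 <- R4 - (1/2)*R2:  [    0     0   1/2     0  -3/2 ]
R4 <- R4 - (1/8)*R3:  [    0     0     0  -1/2  -1/2 ]
Row echelon form:
[ -1   1   1     1  |    -4 ]
[  0  -4  -1     0  |    -9 ]
[  0   0   4     4  |    -8 ]
[  0   0   0  -1/2  |  -1/2 ]
Back-substitution:
t = (-1/2) / (-1/2) = 1
w = (-8 - (4)*(1)) / 4 = -3
v = (-9 - (-1)*(-3)) / -4 = 3
u = (-4 - (1)*(3) - (1)*(-3) - (1)*(1)) / -1 = 5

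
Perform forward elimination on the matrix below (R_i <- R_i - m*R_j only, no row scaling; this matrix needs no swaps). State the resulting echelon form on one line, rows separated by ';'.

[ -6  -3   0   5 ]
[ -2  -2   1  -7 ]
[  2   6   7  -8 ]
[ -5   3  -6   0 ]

Forward elimination:
R2 <- R2 - (1/3)*R1:  [     0     -1      1  -26/3 ]
R3 <- R3 - (-1/3)*R1:  [     0      5      7  -19/3 ]
R4 <- R4 - (5/6)*R1:  [     0   11/2     -6  -25/6 ]
R3 <- R3 - (-5)*R2:  [      0       0      12  -149/3 ]
R4 <- R4 - (-11/2)*R2:  [      0       0    -1/2  -311/6 ]
R4 <- R4 - (-1/24)*R3:  [        0         0         0  -3881/72 ]
Row echelon form:
[ -6  -3   0         5 ]
[  0  -1   1     -26/3 ]
[  0   0  12    -149/3 ]
[  0   0   0  -3881/72 ]

REF = [-6 -3 0 5; 0 -1 1 -26/3; 0 0 12 -149/3; 0 0 0 -3881/72]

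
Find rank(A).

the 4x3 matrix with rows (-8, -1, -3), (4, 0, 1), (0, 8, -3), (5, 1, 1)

rank(A) = 3

Row reduction:
R2 <- R2 - (-1/2)*R1:  [    0  -1/2  -1/2 ]
R4 <- R4 - (-5/8)*R1:  [    0   3/8  -7/8 ]
R3 <- R3 - (-16)*R2:  [   0    0  -11 ]
R4 <- R4 - (-3/4)*R2:  [    0     0  -5/4 ]
R4 <- R4 - (5/44)*R3:  [ 0  0  0 ]
Row echelon form:
[ -8    -1    -3 ]
[  0  -1/2  -1/2 ]
[  0     0   -11 ]
[  0     0     0 ]
Nonzero rows / pivot columns: 3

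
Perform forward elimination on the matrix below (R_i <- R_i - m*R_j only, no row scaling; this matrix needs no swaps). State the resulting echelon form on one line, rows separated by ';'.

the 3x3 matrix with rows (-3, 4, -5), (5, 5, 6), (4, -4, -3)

Forward elimination:
R2 <- R2 - (-5/3)*R1:  [    0  35/3  -7/3 ]
R3 <- R3 - (-4/3)*R1:  [     0    4/3  -29/3 ]
R3 <- R3 - (4/35)*R2:  [     0      0  -47/5 ]
Row echelon form:
[ -3     4     -5 ]
[  0  35/3   -7/3 ]
[  0     0  -47/5 ]

REF = [-3 4 -5; 0 35/3 -7/3; 0 0 -47/5]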